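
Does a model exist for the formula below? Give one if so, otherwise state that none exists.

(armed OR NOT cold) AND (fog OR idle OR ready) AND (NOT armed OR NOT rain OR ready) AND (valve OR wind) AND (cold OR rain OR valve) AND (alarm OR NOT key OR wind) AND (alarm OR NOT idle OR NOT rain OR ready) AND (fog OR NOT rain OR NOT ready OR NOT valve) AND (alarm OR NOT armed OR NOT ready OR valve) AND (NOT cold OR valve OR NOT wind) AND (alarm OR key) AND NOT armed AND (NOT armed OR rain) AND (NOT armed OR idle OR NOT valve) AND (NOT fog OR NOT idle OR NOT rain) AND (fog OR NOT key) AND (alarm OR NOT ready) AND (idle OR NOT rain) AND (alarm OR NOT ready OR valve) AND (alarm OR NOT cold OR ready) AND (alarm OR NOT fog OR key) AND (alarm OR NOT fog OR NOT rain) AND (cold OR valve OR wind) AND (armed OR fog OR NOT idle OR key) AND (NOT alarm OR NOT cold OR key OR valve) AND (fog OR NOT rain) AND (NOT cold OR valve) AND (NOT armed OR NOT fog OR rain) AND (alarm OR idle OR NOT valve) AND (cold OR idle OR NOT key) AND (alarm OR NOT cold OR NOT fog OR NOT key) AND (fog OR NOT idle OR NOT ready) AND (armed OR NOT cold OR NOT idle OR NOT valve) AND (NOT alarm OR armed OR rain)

cold = False, key = True, fog = True, valve = True, ready = False, wind = True, idle = True, rain = False, armed = False, alarm = False

Unit clause (NOT armed) forces armed = False.
In (armed OR NOT cold) only NOT cold is left, so cold = False.
Set key = True.
  then (fog OR NOT key) forces fog = True.
  then (cold OR idle OR NOT key) forces idle = True.
  then (NOT fog OR NOT idle OR NOT rain) forces rain = False.
  then (NOT alarm OR armed OR rain) forces alarm = False.
  then (cold OR rain OR valve) forces valve = True.
  then (alarm OR NOT key OR wind) forces wind = True.
  then (alarm OR NOT ready) forces ready = False.
All clauses satisfied.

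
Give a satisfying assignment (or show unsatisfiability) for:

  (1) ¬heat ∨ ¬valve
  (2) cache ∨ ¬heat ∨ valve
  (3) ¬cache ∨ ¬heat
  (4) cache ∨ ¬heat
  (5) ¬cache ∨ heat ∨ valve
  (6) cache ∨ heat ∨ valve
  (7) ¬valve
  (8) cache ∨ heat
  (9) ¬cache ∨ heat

UNSATISFIABLE

Case cache = True:
  (¬cache ∨ ¬heat) forces heat = False.
  Clause (¬cache ∨ heat) is falsified — contradiction.
Case cache = False:
  (cache ∨ ¬heat) forces heat = False.
  Clause (cache ∨ heat) is falsified — contradiction.
Both cases fail, so the formula is unsatisfiable.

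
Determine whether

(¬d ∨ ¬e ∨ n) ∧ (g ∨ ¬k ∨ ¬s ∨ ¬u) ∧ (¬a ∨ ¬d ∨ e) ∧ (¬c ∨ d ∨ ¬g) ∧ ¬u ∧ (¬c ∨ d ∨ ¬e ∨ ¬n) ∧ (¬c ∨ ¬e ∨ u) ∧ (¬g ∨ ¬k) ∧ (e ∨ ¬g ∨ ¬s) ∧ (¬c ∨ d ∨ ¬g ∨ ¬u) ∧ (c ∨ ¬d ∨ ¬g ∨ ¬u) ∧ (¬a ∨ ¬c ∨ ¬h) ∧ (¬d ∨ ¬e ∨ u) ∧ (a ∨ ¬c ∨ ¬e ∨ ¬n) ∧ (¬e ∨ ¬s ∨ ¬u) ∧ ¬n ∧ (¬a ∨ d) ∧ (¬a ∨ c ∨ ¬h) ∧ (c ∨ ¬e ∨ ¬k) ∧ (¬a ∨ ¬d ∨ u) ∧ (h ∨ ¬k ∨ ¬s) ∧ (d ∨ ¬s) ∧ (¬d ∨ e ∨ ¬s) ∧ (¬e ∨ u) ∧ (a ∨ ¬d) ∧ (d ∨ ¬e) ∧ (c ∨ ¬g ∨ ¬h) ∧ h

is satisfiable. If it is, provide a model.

Unit clause (¬u) forces u = False.
Unit clause (¬n) forces n = False.
In (¬e ∨ u) only ¬e is left, so e = False.
Unit clause (h) forces h = True.
Set c = False.
  then (¬a ∨ c ∨ ¬h) forces a = False.
  then (a ∨ ¬d) forces d = False.
  then (c ∨ ¬g ∨ ¬h) forces g = False.
  then (d ∨ ¬s) forces s = False.
Set k = False.
All clauses satisfied.

e = False; u = False; c = False; d = False; h = True; a = False; n = False; k = False; s = False; g = False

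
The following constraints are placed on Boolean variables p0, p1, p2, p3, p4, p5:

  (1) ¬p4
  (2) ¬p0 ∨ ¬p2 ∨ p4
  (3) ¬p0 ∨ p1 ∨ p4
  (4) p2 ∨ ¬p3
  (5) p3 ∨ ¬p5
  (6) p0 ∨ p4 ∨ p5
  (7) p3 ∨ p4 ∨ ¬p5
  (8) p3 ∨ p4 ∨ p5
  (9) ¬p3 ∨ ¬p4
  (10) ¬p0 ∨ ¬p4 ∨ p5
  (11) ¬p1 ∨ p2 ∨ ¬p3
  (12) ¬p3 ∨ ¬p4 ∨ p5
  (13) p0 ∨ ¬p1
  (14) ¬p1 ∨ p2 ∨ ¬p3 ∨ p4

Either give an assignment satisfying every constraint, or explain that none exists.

Unit clause (¬p4) forces p4 = False.
Try p0 = True:
  (¬p0 ∨ ¬p2 ∨ p4) forces p2 = False.
  (¬p0 ∨ p1 ∨ p4) forces p1 = True.
  (p2 ∨ ¬p3) forces p3 = False.
  (p3 ∨ ¬p5) forces p5 = False.
  clause (p3 ∨ p4 ∨ p5) is falsified — backtrack.
So p0 = False.
  then (p0 ∨ p4 ∨ p5) forces p5 = True.
  then (p3 ∨ p4 ∨ ¬p5) forces p3 = True.
  then (p0 ∨ ¬p1) forces p1 = False.
  then (p2 ∨ ¬p3) forces p2 = True.
All clauses satisfied.

p0 = False; p1 = False; p2 = True; p3 = True; p4 = False; p5 = True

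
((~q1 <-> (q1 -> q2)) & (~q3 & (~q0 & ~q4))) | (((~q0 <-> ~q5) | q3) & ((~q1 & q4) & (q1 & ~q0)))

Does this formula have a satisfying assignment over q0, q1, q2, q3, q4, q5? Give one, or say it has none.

q0 = False, q1 = False, q2 = True, q3 = False, q4 = False, q5 = False

  ((~q1 <-> (q1 -> q2)) & (~q3 & (~q0 & ~q4))) | (((~q0 <-> ~q5) | q3) & ((~q1 & q4) & (q1 & ~q0))) = True
    (~q1 <-> (q1 -> q2)) & (~q3 & (~q0 & ~q4)) = True
      ~q1 <-> (q1 -> q2) = True
        ~q1 = True
        q1 -> q2 = True
      ~q3 & (~q0 & ~q4) = True
        ~q3 = True
        ~q0 & ~q4 = True
          ~q0 = True
          ~q4 = True
    ((~q0 <-> ~q5) | q3) & ((~q1 & q4) & (q1 & ~q0)) = False
      (~q0 <-> ~q5) | q3 = True
        ~q0 <-> ~q5 = True
          ~q0 = True
          ~q5 = True
      (~q1 & q4) & (q1 & ~q0) = False
        ~q1 & q4 = False
          ~q1 = True
        q1 & ~q0 = False
          ~q0 = True
The formula evaluates to True.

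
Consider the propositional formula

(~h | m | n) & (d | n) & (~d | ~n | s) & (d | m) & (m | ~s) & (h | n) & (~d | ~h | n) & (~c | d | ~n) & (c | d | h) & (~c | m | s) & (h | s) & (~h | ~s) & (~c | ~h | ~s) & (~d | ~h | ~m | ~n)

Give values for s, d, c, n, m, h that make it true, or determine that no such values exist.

Set s = True.
  then (m | ~s) forces m = True.
  then (~h | ~s) forces h = False.
  then (h | n) forces n = True.
Set d = True.
Set c = False.
All clauses satisfied.

s = True, d = True, c = False, n = True, m = True, h = False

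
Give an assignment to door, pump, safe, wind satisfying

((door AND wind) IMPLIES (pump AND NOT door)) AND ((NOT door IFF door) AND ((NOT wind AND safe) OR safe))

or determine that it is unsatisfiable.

The formula is unsatisfiable.

The conjunct NOT door IFF door is unsatisfiable on its own:
  door=F: evaluates to False.
  door=T: evaluates to False.
So the whole conjunction is unsatisfiable.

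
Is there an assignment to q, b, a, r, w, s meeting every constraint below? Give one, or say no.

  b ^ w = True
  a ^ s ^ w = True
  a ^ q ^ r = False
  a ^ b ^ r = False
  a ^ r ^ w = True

q = False, b = False, a = False, r = False, w = True, s = False

b ^ w = F ^ T = True ✓
a ^ s ^ w = F ^ F ^ T = True ✓
a ^ q ^ r = F ^ F ^ F = False ✓
a ^ b ^ r = F ^ F ^ F = False ✓
a ^ r ^ w = F ^ F ^ T = True ✓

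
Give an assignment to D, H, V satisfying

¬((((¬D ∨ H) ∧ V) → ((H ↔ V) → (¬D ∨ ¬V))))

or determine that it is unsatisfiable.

D=T; H=T; V=T

  ¬((((¬D ∨ H) ∧ V) → ((H ↔ V) → (¬D ∨ ¬V)))) = True
    ((¬D ∨ H) ∧ V) → ((H ↔ V) → (¬D ∨ ¬V)) = False
      (¬D ∨ H) ∧ V = True
        ¬D ∨ H = True
          ¬D = False
      (H ↔ V) → (¬D ∨ ¬V) = False
        H ↔ V = True
        ¬D ∨ ¬V = False
          ¬D = False
          ¬V = False
The formula evaluates to True.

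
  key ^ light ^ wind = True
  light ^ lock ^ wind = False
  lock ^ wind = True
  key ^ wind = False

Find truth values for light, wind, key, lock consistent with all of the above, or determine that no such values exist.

light = True, wind = True, key = True, lock = False

key ^ light ^ wind = T ^ T ^ T = True ✓
light ^ lock ^ wind = T ^ F ^ T = False ✓
lock ^ wind = F ^ T = True ✓
key ^ wind = T ^ T = False ✓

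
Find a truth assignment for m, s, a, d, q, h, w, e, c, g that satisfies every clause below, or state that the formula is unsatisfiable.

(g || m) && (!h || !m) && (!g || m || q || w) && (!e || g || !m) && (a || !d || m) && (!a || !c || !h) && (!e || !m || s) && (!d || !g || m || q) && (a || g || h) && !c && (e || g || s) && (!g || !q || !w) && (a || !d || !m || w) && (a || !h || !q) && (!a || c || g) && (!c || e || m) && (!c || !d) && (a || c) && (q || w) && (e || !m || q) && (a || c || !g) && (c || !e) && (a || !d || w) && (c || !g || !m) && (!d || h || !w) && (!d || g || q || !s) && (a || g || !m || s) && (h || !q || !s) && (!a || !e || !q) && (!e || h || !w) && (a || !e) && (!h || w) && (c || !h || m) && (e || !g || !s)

m: False, s: False, a: True, d: False, q: True, h: False, w: False, e: False, c: False, g: True

Unit clause (!c) forces c = False.
In (a || c) only a is left, so a = True.
In (c || !e) only !e is left, so e = False.
In (!a || c || g) only g is left, so g = True.
In (c || !g || !m) only !m is left, so m = False.
In (c || !h || m) only !h is left, so h = False.
In (e || !g || !s) only !s is left, so s = False.
Set d = False.
Set q = True.
  then (!g || !q || !w) forces w = False.
All clauses satisfied.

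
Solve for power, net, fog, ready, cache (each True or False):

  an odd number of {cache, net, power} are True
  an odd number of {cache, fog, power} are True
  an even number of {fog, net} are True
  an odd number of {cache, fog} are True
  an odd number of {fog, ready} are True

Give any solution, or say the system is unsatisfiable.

power=F, net=F, fog=F, ready=T, cache=T

{cache, net, power}: 1 true → odd ✓
{cache, fog, power}: 1 true → odd ✓
{fog, net}: 0 true → even ✓
{cache, fog}: 1 true → odd ✓
{fog, ready}: 1 true → odd ✓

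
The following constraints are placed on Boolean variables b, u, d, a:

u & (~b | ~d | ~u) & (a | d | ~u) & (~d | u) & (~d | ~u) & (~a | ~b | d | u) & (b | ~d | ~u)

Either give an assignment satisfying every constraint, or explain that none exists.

Unit clause (u) forces u = True.
In (~d | ~u) only ~d is left, so d = False.
In (a | d | ~u) only a is left, so a = True.
Set b = True.
All clauses satisfied.

b = True, u = True, d = False, a = True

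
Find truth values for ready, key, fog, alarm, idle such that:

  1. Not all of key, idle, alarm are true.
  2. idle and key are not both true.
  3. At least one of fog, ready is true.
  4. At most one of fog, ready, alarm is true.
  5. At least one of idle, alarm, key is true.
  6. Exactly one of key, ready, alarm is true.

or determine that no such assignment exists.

ready = False, key = True, fog = True, alarm = False, idle = False

  (1) {key, idle, alarm}: 1/3 true — not all ✓
  (2) idle=F, key=T — not both ✓
  (3) {fog, ready}: 1 true — at least one ✓
  (4) {fog, ready, alarm}: 1 true — at most one ✓
  (5) {idle, alarm, key}: 1 true — at least one ✓
  (6) {key, ready, alarm}: 1 true — exactly one ✓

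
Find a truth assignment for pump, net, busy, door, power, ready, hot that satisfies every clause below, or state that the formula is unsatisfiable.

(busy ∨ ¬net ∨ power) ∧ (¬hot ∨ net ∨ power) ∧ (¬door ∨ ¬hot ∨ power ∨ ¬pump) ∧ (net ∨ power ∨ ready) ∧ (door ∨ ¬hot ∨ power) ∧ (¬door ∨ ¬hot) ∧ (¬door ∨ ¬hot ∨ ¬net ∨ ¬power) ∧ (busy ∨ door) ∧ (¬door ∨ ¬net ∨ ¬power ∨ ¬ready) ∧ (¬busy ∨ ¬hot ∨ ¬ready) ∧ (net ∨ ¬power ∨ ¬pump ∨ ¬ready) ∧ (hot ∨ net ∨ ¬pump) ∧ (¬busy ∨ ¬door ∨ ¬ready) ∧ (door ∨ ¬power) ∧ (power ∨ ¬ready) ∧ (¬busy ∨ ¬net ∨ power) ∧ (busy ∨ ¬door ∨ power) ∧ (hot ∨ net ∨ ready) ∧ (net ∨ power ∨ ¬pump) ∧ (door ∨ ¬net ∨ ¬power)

Set pump = True.
Set net = True.
Set busy = False.
  then (busy ∨ ¬net ∨ power) forces power = True.
  then (busy ∨ door) forces door = True.
  then (¬door ∨ ¬net ∨ ¬power ∨ ¬ready) forces ready = False.
  then (¬door ∨ ¬hot) forces hot = False.
All clauses satisfied.

pump = True, net = True, busy = False, door = True, power = True, ready = False, hot = False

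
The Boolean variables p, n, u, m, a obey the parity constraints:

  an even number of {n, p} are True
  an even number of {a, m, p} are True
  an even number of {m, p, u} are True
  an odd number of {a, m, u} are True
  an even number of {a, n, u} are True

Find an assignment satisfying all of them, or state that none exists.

p = False, n = False, u = True, m = True, a = True

{n, p}: 0 true → even ✓
{a, m, p}: 2 true → even ✓
{m, p, u}: 2 true → even ✓
{a, m, u}: 3 true → odd ✓
{a, n, u}: 2 true → even ✓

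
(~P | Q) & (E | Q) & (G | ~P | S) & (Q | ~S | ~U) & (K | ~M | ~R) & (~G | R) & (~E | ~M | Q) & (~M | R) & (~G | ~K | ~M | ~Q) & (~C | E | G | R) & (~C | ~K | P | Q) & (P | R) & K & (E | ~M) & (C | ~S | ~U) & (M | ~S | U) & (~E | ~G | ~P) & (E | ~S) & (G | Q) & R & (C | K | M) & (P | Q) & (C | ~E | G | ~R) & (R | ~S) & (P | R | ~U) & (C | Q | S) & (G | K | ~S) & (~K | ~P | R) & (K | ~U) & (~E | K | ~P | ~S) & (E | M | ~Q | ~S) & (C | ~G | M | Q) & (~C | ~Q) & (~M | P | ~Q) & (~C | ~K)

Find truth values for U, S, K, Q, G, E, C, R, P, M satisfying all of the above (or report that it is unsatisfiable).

Unit clause (K) forces K = True.
Unit clause (R) forces R = True.
In (~C | ~K) only ~C is left, so C = False.
Set U = False.
Set S = False.
  then (C | Q | S) forces Q = True.
Set G = True.
  then (~G | ~K | ~M | ~Q) forces M = False.
Set E = True.
  then (~E | ~G | ~P) forces P = False.
All clauses satisfied.

U = False, S = False, K = True, Q = True, G = True, E = True, C = False, R = True, P = False, M = False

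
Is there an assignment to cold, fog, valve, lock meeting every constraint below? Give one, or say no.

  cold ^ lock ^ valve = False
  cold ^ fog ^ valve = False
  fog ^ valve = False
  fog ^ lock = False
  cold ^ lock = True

cold = False; fog = True; valve = True; lock = True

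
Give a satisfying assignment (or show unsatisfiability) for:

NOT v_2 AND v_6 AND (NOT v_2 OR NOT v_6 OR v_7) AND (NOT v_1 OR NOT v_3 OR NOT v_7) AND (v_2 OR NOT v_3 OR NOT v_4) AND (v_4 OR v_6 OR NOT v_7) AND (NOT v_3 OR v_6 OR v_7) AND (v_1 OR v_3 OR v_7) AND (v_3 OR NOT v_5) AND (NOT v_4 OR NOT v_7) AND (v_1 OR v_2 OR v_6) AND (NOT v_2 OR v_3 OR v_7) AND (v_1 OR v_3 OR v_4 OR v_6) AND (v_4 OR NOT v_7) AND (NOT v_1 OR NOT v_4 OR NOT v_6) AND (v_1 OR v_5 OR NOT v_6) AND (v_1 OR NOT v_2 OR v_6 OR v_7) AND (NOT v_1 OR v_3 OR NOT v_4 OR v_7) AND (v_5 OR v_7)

Unit clause (NOT v_2) forces v_2 = False.
Unit clause (v_6) forces v_6 = True.
Set v_1 = True.
  then (NOT v_1 OR NOT v_4 OR NOT v_6) forces v_4 = False.
  then (v_4 OR NOT v_7) forces v_7 = False.
  then (v_5 OR v_7) forces v_5 = True.
  then (v_3 OR NOT v_5) forces v_3 = True.
All clauses satisfied.

v_1 = True, v_2 = False, v_3 = True, v_4 = False, v_5 = True, v_6 = True, v_7 = False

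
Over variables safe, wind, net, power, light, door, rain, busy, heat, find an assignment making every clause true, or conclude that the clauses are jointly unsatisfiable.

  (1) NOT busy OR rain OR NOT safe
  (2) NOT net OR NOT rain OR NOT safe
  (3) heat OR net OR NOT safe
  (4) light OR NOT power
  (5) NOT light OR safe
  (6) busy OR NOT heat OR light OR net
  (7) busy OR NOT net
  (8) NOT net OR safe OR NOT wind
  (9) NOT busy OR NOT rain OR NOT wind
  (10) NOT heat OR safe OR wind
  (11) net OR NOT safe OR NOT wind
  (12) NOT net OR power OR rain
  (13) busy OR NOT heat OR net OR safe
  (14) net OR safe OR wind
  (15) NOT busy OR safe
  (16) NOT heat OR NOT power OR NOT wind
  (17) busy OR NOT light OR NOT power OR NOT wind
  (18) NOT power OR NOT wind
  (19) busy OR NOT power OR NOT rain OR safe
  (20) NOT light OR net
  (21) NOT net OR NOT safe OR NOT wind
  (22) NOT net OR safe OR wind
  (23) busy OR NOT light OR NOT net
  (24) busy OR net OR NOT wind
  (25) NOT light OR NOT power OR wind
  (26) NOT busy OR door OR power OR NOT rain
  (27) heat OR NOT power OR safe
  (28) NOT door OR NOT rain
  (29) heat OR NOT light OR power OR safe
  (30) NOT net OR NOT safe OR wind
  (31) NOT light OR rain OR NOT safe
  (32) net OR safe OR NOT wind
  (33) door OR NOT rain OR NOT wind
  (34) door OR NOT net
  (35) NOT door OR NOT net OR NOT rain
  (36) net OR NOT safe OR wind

Case busy = True:
  (NOT busy OR safe) forces safe = True.
  (NOT busy OR rain OR NOT safe) forces rain = True.
  (NOT net OR NOT rain OR NOT safe) forces net = False.
  (heat OR net OR NOT safe) forces heat = True.
  (NOT busy OR NOT rain OR NOT wind) forces wind = False.
  Clause (net OR NOT safe OR wind) is falsified — contradiction.
Case busy = False:
  (busy OR NOT net) forces net = False.
  (NOT light OR net) forces light = False.
  (light OR NOT power) forces power = False.
  (busy OR NOT heat OR light OR net) forces heat = False.
  (heat OR net OR NOT safe) forces safe = False.
  (net OR safe OR wind) forces wind = True.
  Clause (busy OR net OR NOT wind) is falsified — contradiction.
Both cases fail, so the formula is unsatisfiable.

The formula is unsatisfiable.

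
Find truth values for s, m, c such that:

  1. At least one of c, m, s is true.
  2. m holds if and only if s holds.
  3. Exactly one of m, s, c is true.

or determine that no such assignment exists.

s=F, m=F, c=T

  (1) {c, m, s}: 1 true — at least one ✓
  (2) m=F, s=F — same ✓
  (3) {m, s, c}: 1 true — exactly one ✓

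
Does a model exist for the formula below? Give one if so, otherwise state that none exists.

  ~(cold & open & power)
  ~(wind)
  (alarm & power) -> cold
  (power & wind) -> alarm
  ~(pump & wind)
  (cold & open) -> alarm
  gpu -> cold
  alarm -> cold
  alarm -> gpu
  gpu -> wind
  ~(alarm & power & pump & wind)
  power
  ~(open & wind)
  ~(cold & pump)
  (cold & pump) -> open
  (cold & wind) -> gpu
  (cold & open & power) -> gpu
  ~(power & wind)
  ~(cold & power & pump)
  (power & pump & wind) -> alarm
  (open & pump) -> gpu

Unit clause (power) forces power = True.
Unit clause (~wind) forces wind = False.
In (~gpu | wind) only ~gpu is left, so gpu = False.
In (~alarm | gpu) only ~alarm is left, so alarm = False.
Set cold = False.
Set open = True.
  then (gpu | ~open | ~pump) forces pump = False.
All clauses satisfied.

cold=F, gpu=F, open=T, alarm=F, power=T, wind=F, pump=F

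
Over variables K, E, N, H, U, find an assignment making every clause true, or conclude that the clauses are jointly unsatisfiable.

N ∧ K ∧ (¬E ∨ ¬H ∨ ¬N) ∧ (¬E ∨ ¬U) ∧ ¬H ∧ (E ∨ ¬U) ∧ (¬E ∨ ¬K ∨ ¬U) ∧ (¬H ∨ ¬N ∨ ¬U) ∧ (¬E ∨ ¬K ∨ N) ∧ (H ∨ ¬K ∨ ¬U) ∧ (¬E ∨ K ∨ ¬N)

Unit clause (N) forces N = True.
Unit clause (K) forces K = True.
Unit clause (¬H) forces H = False.
In (H ∨ ¬K ∨ ¬U) only ¬U is left, so U = False.
Set E = False.
All clauses satisfied.

K: True, E: False, N: True, H: False, U: False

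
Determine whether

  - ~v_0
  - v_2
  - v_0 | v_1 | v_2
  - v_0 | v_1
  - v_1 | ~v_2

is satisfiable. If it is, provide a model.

Unit clause (~v_0) forces v_0 = False.
Unit clause (v_2) forces v_2 = True.
In (v_0 | v_1) only v_1 is left, so v_1 = True.
Check each clause:
  (~v_0): ~v_0 holds.
  (v_2): v_2 holds.
  (v_0 | v_1 | v_2): v_1 holds.
  (v_0 | v_1): v_1 holds.
  (v_1 | ~v_2): v_1 holds.
All clauses satisfied.

v_0 = False; v_1 = True; v_2 = True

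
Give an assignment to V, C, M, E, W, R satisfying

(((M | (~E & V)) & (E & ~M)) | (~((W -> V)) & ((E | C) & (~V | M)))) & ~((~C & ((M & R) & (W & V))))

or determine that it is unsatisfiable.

V = False, C = True, M = False, E = False, W = True, R = False

  ((M | (~E & V)) & (E & ~M)) | (~((W -> V)) & ((E | C) & (~V | M))) = True
    (M | (~E & V)) & (E & ~M) = False
      M | (~E & V) = False
        ~E & V = False
          ~E = True
      E & ~M = False
        ~M = True
    ~((W -> V)) & ((E | C) & (~V | M)) = True
      ~((W -> V)) = True
        W -> V = False
      (E | C) & (~V | M) = True
        E | C = True
        ~V | M = True
          ~V = True
  ~((~C & ((M & R) & (W & V)))) = True
    ~C & ((M & R) & (W & V)) = False
      ~C = False
      (M & R) & (W & V) = False
        M & R = False
        W & V = False
Both conjuncts True, so the formula holds.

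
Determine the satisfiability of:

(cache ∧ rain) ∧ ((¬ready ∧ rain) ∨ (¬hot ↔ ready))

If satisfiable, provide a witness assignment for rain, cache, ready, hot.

rain = True, cache = True, ready = False, hot = False

  cache ∧ rain = True
  (¬ready ∧ rain) ∨ (¬hot ↔ ready) = True
    ¬ready ∧ rain = True
      ¬ready = True
    ¬hot ↔ ready = False
      ¬hot = True
Both conjuncts True, so the formula holds.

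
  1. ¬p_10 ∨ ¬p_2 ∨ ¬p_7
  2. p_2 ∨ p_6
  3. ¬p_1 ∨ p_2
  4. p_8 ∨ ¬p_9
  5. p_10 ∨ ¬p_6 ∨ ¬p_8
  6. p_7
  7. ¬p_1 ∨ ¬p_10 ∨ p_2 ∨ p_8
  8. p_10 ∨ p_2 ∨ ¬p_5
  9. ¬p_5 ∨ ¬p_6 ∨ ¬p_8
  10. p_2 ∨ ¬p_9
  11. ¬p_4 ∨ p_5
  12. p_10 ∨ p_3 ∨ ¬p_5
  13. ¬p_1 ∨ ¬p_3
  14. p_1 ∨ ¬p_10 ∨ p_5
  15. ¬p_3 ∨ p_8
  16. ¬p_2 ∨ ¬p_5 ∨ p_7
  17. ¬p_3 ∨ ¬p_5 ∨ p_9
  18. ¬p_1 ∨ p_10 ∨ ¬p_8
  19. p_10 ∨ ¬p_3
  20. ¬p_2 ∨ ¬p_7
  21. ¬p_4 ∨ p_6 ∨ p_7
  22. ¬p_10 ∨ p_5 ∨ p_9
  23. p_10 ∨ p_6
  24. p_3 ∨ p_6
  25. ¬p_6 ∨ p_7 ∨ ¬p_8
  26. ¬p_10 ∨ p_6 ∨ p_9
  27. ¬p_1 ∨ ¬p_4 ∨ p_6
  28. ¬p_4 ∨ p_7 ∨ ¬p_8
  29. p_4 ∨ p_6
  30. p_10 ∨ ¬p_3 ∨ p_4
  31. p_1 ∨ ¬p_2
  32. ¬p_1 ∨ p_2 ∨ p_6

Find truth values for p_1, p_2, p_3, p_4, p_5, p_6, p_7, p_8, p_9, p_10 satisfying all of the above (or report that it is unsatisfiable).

p_1 = False, p_2 = False, p_3 = False, p_4 = False, p_5 = True, p_6 = True, p_7 = True, p_8 = False, p_9 = False, p_10 = True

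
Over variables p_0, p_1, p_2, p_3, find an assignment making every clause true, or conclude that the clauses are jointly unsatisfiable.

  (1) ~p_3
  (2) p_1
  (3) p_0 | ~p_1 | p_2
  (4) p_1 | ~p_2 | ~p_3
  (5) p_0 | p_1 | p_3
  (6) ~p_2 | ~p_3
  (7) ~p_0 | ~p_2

p_0=F, p_1=T, p_2=T, p_3=F

Unit clause (~p_3) forces p_3 = False.
Unit clause (p_1) forces p_1 = True.
Set p_0 = False.
  then (p_0 | ~p_1 | p_2) forces p_2 = True.
Check each clause:
  (~p_3): ~p_3 holds.
  (p_1): p_1 holds.
  (p_0 | ~p_1 | p_2): p_2 holds.
  (p_1 | ~p_2 | ~p_3): p_1 holds.
  (p_0 | p_1 | p_3): p_1 holds.
  (~p_2 | ~p_3): ~p_3 holds.
  (~p_0 | ~p_2): ~p_0 holds.
All clauses satisfied.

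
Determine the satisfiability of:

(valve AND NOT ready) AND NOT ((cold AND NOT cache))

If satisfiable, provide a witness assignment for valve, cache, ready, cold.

valve=T, cache=T, ready=F, cold=F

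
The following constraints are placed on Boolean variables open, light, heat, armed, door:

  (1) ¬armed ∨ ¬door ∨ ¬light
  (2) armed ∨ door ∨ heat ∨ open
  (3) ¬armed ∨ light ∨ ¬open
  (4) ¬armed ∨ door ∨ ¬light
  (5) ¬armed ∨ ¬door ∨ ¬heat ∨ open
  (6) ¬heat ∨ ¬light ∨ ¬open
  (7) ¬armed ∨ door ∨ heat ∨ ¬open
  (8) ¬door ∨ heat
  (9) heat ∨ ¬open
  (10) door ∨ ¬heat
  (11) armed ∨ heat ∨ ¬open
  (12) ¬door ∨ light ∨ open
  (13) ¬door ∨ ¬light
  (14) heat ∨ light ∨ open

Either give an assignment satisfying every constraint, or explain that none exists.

Set open = True.
  then (heat ∨ ¬open) forces heat = True.
  then (door ∨ ¬heat) forces door = True.
  then (¬door ∨ ¬light) forces light = False.
  then (¬armed ∨ light ∨ ¬open) forces armed = False.
All clauses satisfied.

open = True, light = False, heat = True, armed = False, door = True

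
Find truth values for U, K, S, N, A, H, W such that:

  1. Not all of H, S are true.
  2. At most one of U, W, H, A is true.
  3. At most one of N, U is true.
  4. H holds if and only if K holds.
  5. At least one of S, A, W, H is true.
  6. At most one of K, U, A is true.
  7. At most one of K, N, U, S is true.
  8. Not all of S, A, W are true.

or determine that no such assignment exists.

U = False; K = False; S = True; N = False; A = True; H = False; W = False

  (1) {H, S}: 1/2 true — not all ✓
  (2) {U, W, H, A}: 1 true — at most one ✓
  (3) {N, U}: 0 true — at most one ✓
  (4) H=F, K=F — same ✓
  (5) {S, A, W, H}: 2 true — at least one ✓
  (6) {K, U, A}: 1 true — at most one ✓
  (7) {K, N, U, S}: 1 true — at most one ✓
  (8) {S, A, W}: 2/3 true — not all ✓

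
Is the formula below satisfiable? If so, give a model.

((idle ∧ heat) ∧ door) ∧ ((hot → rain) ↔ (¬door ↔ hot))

rain: False, door: True, hot: True, heat: True, idle: True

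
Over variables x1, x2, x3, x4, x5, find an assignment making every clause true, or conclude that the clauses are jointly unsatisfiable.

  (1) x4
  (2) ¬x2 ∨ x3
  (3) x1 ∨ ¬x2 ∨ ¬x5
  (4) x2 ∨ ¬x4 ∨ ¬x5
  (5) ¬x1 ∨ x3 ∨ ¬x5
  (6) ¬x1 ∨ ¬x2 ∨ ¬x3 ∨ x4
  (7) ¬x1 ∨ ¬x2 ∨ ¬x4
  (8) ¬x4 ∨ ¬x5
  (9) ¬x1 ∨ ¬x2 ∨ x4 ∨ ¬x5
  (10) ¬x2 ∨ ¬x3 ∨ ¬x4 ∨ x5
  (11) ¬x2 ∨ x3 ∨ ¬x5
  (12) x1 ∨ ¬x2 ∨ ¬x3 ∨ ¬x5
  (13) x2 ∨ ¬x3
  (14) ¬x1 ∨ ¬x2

Unit clause (x4) forces x4 = True.
In (¬x4 ∨ ¬x5) only ¬x5 is left, so x5 = False.
Set x1 = False.
Try x2 = True:
  (¬x2 ∨ x3) forces x3 = True.
  clause (¬x2 ∨ ¬x3 ∨ ¬x4 ∨ x5) is falsified — backtrack.
So x2 = False.
  then (x2 ∨ ¬x3) forces x3 = False.
All clauses satisfied.

x1 = False, x2 = False, x3 = False, x4 = True, x5 = False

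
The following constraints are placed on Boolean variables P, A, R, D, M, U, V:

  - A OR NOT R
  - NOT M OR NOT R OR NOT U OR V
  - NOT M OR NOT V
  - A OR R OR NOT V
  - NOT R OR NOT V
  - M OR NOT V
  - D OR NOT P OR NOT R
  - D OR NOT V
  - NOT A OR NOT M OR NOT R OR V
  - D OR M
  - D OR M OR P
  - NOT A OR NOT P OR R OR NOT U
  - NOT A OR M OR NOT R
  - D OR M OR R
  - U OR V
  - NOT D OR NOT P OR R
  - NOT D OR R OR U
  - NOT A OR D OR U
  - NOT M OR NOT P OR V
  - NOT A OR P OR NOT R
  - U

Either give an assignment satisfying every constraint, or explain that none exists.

P=F, A=F, R=F, D=F, M=T, U=T, V=F

Unit clause (U) forces U = True.
Set P = False.
Set A = False.
  then (A OR NOT R) forces R = False.
  then (A OR R OR NOT V) forces V = False.
Set D = False.
  then (D OR M) forces M = True.
All clauses satisfied.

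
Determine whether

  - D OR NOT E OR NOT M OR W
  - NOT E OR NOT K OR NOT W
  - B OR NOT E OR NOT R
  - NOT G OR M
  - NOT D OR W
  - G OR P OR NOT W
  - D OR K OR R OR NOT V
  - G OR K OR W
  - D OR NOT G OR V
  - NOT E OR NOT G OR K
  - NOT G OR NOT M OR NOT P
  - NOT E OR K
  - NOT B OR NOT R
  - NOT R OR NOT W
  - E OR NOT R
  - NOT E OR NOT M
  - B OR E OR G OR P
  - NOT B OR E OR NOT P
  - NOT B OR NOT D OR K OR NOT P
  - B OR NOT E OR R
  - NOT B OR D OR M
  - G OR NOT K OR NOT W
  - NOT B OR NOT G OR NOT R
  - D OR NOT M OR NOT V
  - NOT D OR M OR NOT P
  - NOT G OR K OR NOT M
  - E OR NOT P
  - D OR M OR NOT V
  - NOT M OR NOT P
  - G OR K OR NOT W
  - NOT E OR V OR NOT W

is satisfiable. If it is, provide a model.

Set P = False.
Set V = True.
Try G = False:
  (G OR P OR NOT W) forces W = False.
  (NOT D OR W) forces D = False.
  (G OR K OR W) forces K = True.
  (D OR NOT M OR NOT V) forces M = False.
  clause (D OR M OR NOT V) is falsified — backtrack.
So G = True.
  then (NOT G OR M) forces M = True.
  then (NOT E OR NOT M) forces E = False.
  then (D OR NOT M OR NOT V) forces D = True.
  then (NOT G OR K OR NOT M) forces K = True.
  then (NOT D OR W) forces W = True.
  then (NOT R OR NOT W) forces R = False.
Set B = False.
All clauses satisfied.

P=F, V=T, G=T, M=T, W=T, K=T, E=F, R=F, B=F, D=T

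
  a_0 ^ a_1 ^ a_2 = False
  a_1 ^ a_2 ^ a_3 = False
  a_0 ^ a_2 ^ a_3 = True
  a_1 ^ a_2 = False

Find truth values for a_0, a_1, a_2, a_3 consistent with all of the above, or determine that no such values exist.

a_0 = False, a_1 = True, a_2 = True, a_3 = False

a_0 ^ a_1 ^ a_2 = F ^ T ^ T = False ✓
a_1 ^ a_2 ^ a_3 = T ^ T ^ F = False ✓
a_0 ^ a_2 ^ a_3 = F ^ T ^ F = True ✓
a_1 ^ a_2 = T ^ T = False ✓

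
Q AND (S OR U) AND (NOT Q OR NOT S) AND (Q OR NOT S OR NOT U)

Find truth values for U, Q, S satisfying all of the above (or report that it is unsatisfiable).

Unit clause (Q) forces Q = True.
In (NOT Q OR NOT S) only NOT S is left, so S = False.
In (S OR U) only U is left, so U = True.
All clauses satisfied.

U = True, Q = True, S = False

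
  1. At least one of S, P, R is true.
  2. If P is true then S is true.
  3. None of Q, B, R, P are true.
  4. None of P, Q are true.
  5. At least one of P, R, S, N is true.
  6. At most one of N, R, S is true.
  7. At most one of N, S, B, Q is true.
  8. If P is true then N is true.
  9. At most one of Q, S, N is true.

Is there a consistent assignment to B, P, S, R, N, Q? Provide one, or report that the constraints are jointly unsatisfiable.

B=F, P=F, S=T, R=F, N=F, Q=F

  (1) {S, P, R}: 1 true — at least one ✓
  (2) P=F ⇒ S: vacuous ✓
  (3) {Q, B, R, P}: 0 true — none ✓
  (4) {P, Q}: 0 true — none ✓
  (5) {P, R, S, N}: 1 true — at least one ✓
  (6) {N, R, S}: 1 true — at most one ✓
  (7) {N, S, B, Q}: 1 true — at most one ✓
  (8) P=F ⇒ N: vacuous ✓
  (9) {Q, S, N}: 1 true — at most one ✓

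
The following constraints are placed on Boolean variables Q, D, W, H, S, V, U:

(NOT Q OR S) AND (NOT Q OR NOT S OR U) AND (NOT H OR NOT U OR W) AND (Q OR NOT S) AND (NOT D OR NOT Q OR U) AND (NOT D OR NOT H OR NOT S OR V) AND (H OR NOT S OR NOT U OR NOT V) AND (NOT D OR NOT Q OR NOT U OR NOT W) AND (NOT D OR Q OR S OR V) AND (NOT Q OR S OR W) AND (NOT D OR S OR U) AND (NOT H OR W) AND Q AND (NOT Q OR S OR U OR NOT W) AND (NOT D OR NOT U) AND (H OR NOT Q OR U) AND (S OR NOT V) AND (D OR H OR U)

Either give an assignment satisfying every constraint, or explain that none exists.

Q=T, D=F, W=F, H=F, S=T, V=F, U=T

Unit clause (Q) forces Q = True.
In (NOT Q OR S) only S is left, so S = True.
In (NOT Q OR NOT S OR U) only U is left, so U = True.
In (NOT D OR NOT U) only NOT D is left, so D = False.
Set W = False.
  then (NOT H OR NOT U OR W) forces H = False.
  then (H OR NOT S OR NOT U OR NOT V) forces V = False.
All clauses satisfied.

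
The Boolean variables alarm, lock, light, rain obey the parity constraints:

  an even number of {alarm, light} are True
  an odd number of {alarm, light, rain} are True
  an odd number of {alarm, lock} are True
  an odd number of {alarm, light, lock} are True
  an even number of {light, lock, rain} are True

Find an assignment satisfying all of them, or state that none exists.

alarm=F; lock=T; light=F; rain=T

{alarm, light}: 0 true → even ✓
{alarm, light, rain}: 1 true → odd ✓
{alarm, lock}: 1 true → odd ✓
{alarm, light, lock}: 1 true → odd ✓
{light, lock, rain}: 2 true → even ✓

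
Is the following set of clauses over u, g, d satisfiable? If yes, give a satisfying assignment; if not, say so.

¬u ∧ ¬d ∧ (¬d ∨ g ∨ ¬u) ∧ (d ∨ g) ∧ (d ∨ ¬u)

Unit clause (¬u) forces u = False.
Unit clause (¬d) forces d = False.
In (d ∨ g) only g is left, so g = True.
Check each clause:
  (¬u): ¬u holds.
  (¬d): ¬d holds.
  (¬d ∨ g ∨ ¬u): ¬d holds.
  (d ∨ g): g holds.
  (d ∨ ¬u): ¬u holds.
All clauses satisfied.

u: False; g: True; d: False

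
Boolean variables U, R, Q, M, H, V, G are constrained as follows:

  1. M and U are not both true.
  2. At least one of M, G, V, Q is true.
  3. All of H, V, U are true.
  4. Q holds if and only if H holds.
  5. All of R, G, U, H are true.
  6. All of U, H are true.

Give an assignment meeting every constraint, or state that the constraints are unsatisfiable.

U: True; R: True; Q: True; M: False; H: True; V: True; G: True

  (1) M=F, U=T — not both ✓
  (2) {M, G, V, Q}: 3 true — at least one ✓
  (3) {H, V, U}: all 3 true ✓
  (4) Q=T, H=T — same ✓
  (5) {R, G, U, H}: all 4 true ✓
  (6) {U, H}: all 2 true ✓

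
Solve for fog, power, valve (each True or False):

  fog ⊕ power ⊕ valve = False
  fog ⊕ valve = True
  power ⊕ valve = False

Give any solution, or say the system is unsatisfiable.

fog=F, power=T, valve=T

fog ⊕ power ⊕ valve = F ⊕ T ⊕ T = False ✓
fog ⊕ valve = F ⊕ T = True ✓
power ⊕ valve = T ⊕ T = False ✓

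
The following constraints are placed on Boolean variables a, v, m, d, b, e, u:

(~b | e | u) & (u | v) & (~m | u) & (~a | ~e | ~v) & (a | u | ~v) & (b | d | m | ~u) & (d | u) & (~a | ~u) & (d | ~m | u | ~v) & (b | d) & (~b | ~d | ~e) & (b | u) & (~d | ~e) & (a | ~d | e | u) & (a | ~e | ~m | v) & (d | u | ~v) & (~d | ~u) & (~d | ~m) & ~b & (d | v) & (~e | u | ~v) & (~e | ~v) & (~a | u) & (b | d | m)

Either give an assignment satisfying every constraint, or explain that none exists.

Case b = True:
  Clause (~b) is falsified — contradiction.
Case b = False:
  (b | d) forces d = True.
  (b | u) forces u = True.
  Clause (~d | ~u) is falsified — contradiction.
Both cases fail, so the formula is unsatisfiable.

Unsatisfiable — no assignment works.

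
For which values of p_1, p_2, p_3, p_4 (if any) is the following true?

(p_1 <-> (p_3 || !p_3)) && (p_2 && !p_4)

p_1: True, p_2: True, p_3: True, p_4: False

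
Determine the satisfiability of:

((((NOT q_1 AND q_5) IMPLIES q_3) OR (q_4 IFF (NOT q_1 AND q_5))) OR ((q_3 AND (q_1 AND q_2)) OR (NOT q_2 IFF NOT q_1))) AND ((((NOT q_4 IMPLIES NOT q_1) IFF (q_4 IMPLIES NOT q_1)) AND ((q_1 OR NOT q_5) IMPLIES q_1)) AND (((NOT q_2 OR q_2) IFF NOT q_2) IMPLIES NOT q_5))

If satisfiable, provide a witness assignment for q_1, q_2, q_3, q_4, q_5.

q_1=F, q_2=T, q_3=F, q_4=T, q_5=T

  (((NOT q_1 AND q_5) IMPLIES q_3) OR (q_4 IFF (NOT q_1 AND q_5))) OR ((q_3 AND (q_1 AND q_2)) OR (NOT q_2 IFF NOT q_1)) = True
    ((NOT q_1 AND q_5) IMPLIES q_3) OR (q_4 IFF (NOT q_1 AND q_5)) = True
      (NOT q_1 AND q_5) IMPLIES q_3 = False
        NOT q_1 AND q_5 = True
          NOT q_1 = True
      q_4 IFF (NOT q_1 AND q_5) = True
        NOT q_1 AND q_5 = True
          NOT q_1 = True
    (q_3 AND (q_1 AND q_2)) OR (NOT q_2 IFF NOT q_1) = False
      q_3 AND (q_1 AND q_2) = False
        q_1 AND q_2 = False
      NOT q_2 IFF NOT q_1 = False
        NOT q_2 = False
        NOT q_1 = True
  (((NOT q_4 IMPLIES NOT q_1) IFF (q_4 IMPLIES NOT q_1)) AND ((q_1 OR NOT q_5) IMPLIES q_1)) AND (((NOT q_2 OR q_2) IFF NOT q_2) IMPLIES NOT q_5) = True
    ((NOT q_4 IMPLIES NOT q_1) IFF (q_4 IMPLIES NOT q_1)) AND ((q_1 OR NOT q_5) IMPLIES q_1) = True
      (NOT q_4 IMPLIES NOT q_1) IFF (q_4 IMPLIES NOT q_1) = True
        NOT q_4 IMPLIES NOT q_1 = True
          NOT q_4 = False
          NOT q_1 = True
        q_4 IMPLIES NOT q_1 = True
          NOT q_1 = True
      (q_1 OR NOT q_5) IMPLIES q_1 = True
        q_1 OR NOT q_5 = False
          NOT q_5 = False
    ((NOT q_2 OR q_2) IFF NOT q_2) IMPLIES NOT q_5 = True
      (NOT q_2 OR q_2) IFF NOT q_2 = False
        NOT q_2 OR q_2 = True
          NOT q_2 = False
        NOT q_2 = False
      NOT q_5 = False
Both conjuncts True, so the formula holds.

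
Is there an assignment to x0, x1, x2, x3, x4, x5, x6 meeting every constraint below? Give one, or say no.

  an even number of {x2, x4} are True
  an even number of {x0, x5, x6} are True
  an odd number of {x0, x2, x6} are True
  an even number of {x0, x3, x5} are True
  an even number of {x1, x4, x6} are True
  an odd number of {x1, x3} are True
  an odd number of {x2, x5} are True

x0 = False; x1 = True; x2 = True; x3 = False; x4 = True; x5 = False; x6 = False

{x2, x4}: 2 true → even ✓
{x0, x5, x6}: 0 true → even ✓
{x0, x2, x6}: 1 true → odd ✓
{x0, x3, x5}: 0 true → even ✓
{x1, x4, x6}: 2 true → even ✓
{x1, x3}: 1 true → odd ✓
{x2, x5}: 1 true → odd ✓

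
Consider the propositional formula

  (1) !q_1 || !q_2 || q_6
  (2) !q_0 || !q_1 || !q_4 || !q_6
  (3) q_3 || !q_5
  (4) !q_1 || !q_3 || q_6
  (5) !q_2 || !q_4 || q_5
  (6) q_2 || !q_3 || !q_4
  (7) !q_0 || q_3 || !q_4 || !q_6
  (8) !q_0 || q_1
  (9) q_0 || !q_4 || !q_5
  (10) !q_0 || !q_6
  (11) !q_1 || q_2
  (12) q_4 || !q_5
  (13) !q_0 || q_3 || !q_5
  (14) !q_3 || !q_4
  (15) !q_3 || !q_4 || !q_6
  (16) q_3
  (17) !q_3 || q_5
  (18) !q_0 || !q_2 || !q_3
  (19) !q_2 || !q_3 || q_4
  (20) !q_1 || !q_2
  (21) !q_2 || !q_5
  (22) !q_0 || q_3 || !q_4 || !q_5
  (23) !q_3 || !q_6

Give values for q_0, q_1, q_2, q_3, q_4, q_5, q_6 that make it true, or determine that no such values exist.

Case q_3 = True:
  (!q_3 || !q_4) forces q_4 = False.
  (q_4 || !q_5) forces q_5 = False.
  Clause (!q_3 || q_5) is falsified — contradiction.
Case q_3 = False:
  Clause (q_3) is falsified — contradiction.
Both cases fail, so the formula is unsatisfiable.

Unsatisfiable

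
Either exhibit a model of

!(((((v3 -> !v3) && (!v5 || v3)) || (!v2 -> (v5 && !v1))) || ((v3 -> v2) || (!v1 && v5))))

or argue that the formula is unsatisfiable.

v1: True, v2: False, v3: True, v5: True

  !(((((v3 -> !v3) && (!v5 || v3)) || (!v2 -> (v5 && !v1))) || ((v3 -> v2) || (!v1 && v5)))) = True
    (((v3 -> !v3) && (!v5 || v3)) || (!v2 -> (v5 && !v1))) || ((v3 -> v2) || (!v1 && v5)) = False
      ((v3 -> !v3) && (!v5 || v3)) || (!v2 -> (v5 && !v1)) = False
        (v3 -> !v3) && (!v5 || v3) = False
          v3 -> !v3 = False
            !v3 = False
          !v5 || v3 = True
            !v5 = False
        !v2 -> (v5 && !v1) = False
          !v2 = True
          v5 && !v1 = False
            !v1 = False
      (v3 -> v2) || (!v1 && v5) = False
        v3 -> v2 = False
        !v1 && v5 = False
          !v1 = False
The formula evaluates to True.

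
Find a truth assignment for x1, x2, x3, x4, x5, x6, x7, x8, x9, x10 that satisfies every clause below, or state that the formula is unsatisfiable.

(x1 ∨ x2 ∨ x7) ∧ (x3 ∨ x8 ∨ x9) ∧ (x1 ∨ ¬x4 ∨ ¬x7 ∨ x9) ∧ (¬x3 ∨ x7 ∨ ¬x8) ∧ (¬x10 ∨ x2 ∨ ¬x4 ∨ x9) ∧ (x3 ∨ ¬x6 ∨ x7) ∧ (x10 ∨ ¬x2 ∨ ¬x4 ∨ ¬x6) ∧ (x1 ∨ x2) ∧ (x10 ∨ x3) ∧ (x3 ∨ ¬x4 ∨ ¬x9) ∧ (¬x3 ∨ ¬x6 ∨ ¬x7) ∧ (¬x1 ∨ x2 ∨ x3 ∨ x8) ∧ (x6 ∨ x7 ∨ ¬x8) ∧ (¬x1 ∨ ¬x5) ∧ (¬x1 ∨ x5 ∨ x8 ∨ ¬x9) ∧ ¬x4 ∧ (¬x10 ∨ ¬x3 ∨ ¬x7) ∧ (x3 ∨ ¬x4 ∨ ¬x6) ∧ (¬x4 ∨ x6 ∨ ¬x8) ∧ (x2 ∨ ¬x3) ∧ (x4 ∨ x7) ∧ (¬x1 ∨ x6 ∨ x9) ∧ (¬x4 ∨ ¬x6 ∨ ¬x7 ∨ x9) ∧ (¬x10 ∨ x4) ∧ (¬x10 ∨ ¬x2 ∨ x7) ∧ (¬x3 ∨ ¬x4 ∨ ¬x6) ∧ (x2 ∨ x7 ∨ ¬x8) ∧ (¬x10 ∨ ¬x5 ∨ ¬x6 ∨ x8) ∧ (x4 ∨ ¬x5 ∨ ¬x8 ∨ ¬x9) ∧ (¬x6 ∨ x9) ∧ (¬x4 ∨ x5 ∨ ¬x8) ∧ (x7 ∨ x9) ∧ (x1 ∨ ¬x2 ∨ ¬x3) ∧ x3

x1=T, x2=T, x3=T, x4=F, x5=F, x6=F, x7=T, x8=T, x9=T, x10=F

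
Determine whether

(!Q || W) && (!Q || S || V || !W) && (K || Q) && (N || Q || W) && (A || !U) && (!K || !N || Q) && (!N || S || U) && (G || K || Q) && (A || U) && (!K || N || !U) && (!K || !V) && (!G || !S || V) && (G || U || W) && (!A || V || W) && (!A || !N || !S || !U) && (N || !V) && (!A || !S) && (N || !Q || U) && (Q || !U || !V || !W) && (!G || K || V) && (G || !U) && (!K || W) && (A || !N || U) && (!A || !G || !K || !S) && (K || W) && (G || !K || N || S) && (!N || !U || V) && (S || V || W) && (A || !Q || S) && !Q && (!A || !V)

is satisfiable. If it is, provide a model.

A = True, K = True, W = True, S = False, N = False, Q = False, U = False, V = False, G = True

Unit clause (!Q) forces Q = False.
In (K || Q) only K is left, so K = True.
In (!K || !N || Q) only !N is left, so N = False.
In (!K || N || !U) only !U is left, so U = False.
In (!K || !V) only !V is left, so V = False.
In (!K || W) only W is left, so W = True.
In (A || U) only A is left, so A = True.
In (!A || !S) only !S is left, so S = False.
In (G || !K || N || S) only G is left, so G = True.
All clauses satisfied.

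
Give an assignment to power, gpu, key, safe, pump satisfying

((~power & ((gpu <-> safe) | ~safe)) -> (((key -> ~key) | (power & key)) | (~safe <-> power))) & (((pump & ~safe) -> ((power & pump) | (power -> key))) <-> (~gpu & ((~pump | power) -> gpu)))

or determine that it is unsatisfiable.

power: False, gpu: False, key: False, safe: False, pump: True

  (~power & ((gpu <-> safe) | ~safe)) -> (((key -> ~key) | (power & key)) | (~safe <-> power)) = True
    ~power & ((gpu <-> safe) | ~safe) = True
      ~power = True
      (gpu <-> safe) | ~safe = True
        gpu <-> safe = True
        ~safe = True
    ((key -> ~key) | (power & key)) | (~safe <-> power) = True
      (key -> ~key) | (power & key) = True
        key -> ~key = True
          ~key = True
        power & key = False
      ~safe <-> power = False
        ~safe = True
  ((pump & ~safe) -> ((power & pump) | (power -> key))) <-> (~gpu & ((~pump | power) -> gpu)) = True
    (pump & ~safe) -> ((power & pump) | (power -> key)) = True
      pump & ~safe = True
        ~safe = True
      (power & pump) | (power -> key) = True
        power & pump = False
        power -> key = True
    ~gpu & ((~pump | power) -> gpu) = True
      ~gpu = True
      (~pump | power) -> gpu = True
        ~pump | power = False
          ~pump = False
Both conjuncts True, so the formula holds.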